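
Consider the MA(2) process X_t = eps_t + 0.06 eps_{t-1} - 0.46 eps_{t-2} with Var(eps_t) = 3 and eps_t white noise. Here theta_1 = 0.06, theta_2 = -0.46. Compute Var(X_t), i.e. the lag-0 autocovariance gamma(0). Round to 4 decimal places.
\gamma(0) = 3.6456

For an MA(q) process X_t = eps_t + sum_i theta_i eps_{t-i} with
Var(eps_t) = sigma^2, the variance is
  gamma(0) = sigma^2 * (1 + sum_i theta_i^2).
  sum_i theta_i^2 = (0.06)^2 + (-0.46)^2 = 0.0036 + 0.2116 = 0.2152.
  gamma(0) = 3 * (1 + 0.2152) = 3 * 1.2152 = 3.6456.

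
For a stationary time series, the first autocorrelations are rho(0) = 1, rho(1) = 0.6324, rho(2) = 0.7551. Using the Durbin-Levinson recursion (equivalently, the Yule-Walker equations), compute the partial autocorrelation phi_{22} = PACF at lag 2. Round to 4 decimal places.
\phi_{22} = 0.5919

The PACF at lag k is phi_{kk}, the last component of the solution
to the Yule-Walker system G_k phi = r_k where
  (G_k)_{ij} = rho(|i - j|), (r_k)_i = rho(i), i,j = 1..k.
Equivalently, Durbin-Levinson gives phi_{kk} iteratively:
  phi_{11} = rho(1)
  phi_{kk} = [rho(k) - sum_{j=1..k-1} phi_{k-1,j} rho(k-j)]
            / [1 - sum_{j=1..k-1} phi_{k-1,j} rho(j)],
  phi_{k,j} = phi_{k-1,j} - phi_{kk} phi_{k-1,k-j},  j = 1..k-1.
Step k = 1:
  phi_11 = rho(1) = 0.6324.
Step k = 2:
  phi_22 = [rho(2) - phi_11 rho(1)] / [1 - phi_11 rho(1)] = [0.7551 - (0.6324)(0.6324)] / [1 - (0.6324)(0.6324)]
         = 0.35517024 / 0.60007024 = 0.5919.
Therefore phi_{22} = 0.5919.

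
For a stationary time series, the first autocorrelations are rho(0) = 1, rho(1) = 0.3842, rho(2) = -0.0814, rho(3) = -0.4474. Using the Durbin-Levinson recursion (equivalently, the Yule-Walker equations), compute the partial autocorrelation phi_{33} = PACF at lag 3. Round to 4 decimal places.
\phi_{33} = -0.3850

The PACF at lag k is phi_{kk}, the last component of the solution
to the Yule-Walker system G_k phi = r_k where
  (G_k)_{ij} = rho(|i - j|), (r_k)_i = rho(i), i,j = 1..k.
Equivalently, Durbin-Levinson gives phi_{kk} iteratively:
  phi_{11} = rho(1)
  phi_{kk} = [rho(k) - sum_{j=1..k-1} phi_{k-1,j} rho(k-j)]
            / [1 - sum_{j=1..k-1} phi_{k-1,j} rho(j)],
  phi_{k,j} = phi_{k-1,j} - phi_{kk} phi_{k-1,k-j},  j = 1..k-1.
Step k = 1:
  phi_11 = rho(1) = 0.3842.
Step k = 2:
  phi_22 = [rho(2) - phi_11 rho(1)] / [1 - phi_11 rho(1)] = [-0.0814 - (0.3842)(0.3842)] / [1 - (0.3842)(0.3842)]
         = -0.22900964 / 0.85239036 = -0.268668.
  Update: phi_21 = phi_11 - phi_22 phi_11 = 0.3842 - (-0.268668)(0.3842) = 0.487422.
Step k = 3:
  phi_33 = [rho(3) - phi_21 rho(2) - phi_22 rho(1)] / [1 - phi_21 rho(1) - phi_22 rho(2)]
    numerator   = -0.4474 - (0.487422)(-0.0814) - (-0.268668)(0.3842) = -0.30450177
    denominator = 1 - (0.487422)(0.3842) - (-0.268668)(-0.0814) = 0.7908629
  phi_33 = -0.30450177 / 0.7908629 = -0.385.
Therefore phi_{33} = -0.3850.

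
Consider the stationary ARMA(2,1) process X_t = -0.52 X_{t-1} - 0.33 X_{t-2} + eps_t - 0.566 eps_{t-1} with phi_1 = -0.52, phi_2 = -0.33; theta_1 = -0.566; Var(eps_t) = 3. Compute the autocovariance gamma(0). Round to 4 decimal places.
\gamma(0) = 7.0062

Multiply the model equation by X_{t-k} and take expectations. With theta_0 = psi_0 = 1 and psi_j the MA(infinity) weights, this gives
  gamma(k) - sum_i phi_i gamma(k-i) = c_k,
  c_k = sigma^2 * sum_{j=k..q} theta_j psi_{j-k}   (c_k = 0 for k > q),
using gamma(-m) = gamma(m).
psi-weights needed (psi_j = theta_j + sum_i phi_i psi_{j-i}):
  psi_1 = theta_1 + phi_1 = -0.566 + (-0.52) = -1.086
Right-hand sides:
  c_0 = sigma^2 (1 + theta_1 psi_1) = 3 * (1 + (-0.566)(-1.086)) = 3 * 1.614676 = 4.844028
  c_1 = sigma^2 theta_1 = 3 * (-0.566) = -1.698
  c_2 = 0
Equations for k = 0, 1, 2 (AR order 2, c_2 = 0):
  (E0) gamma(0) = phi_1 gamma(1) + phi_2 gamma(2) + c_0
  (E1) gamma(1) = phi_1 gamma(0) + phi_2 gamma(1) + c_1
  (E2) gamma(2) = phi_1 gamma(1) + phi_2 gamma(0)
From (E1): gamma(1) = A gamma(0) + B with
  A = phi_1 / (1 - phi_2) = -0.52 / 1.33 = -0.390977,   B = c_1 / (1 - phi_2) = -1.698 / 1.33 = -1.276692.
Insert (E2) into (E0): gamma(0) (1 - phi_2^2) = phi_1 (1 + phi_2) gamma(1) + c_0.
  phi_1 (1 + phi_2) = (-0.52)(0.67) = -0.3484,   1 - phi_2^2 = 0.8911.
Replace gamma(1) by A gamma(0) + B and collect gamma(0):
  gamma(0) [0.8911 - (-0.3484)(-0.390977)] = (-0.3484)(-1.276692) + 4.844028
  gamma(0) * 0.754883 = 5.288827
  gamma(0) = 5.288827 / 0.754883 = 7.006151.
Therefore gamma(0) = 7.0062 (to 4 decimal places).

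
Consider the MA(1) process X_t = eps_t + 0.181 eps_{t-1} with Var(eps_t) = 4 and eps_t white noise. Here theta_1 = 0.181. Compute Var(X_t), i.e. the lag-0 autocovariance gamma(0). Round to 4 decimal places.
\gamma(0) = 4.1310

For an MA(q) process X_t = eps_t + sum_i theta_i eps_{t-i} with
Var(eps_t) = sigma^2, the variance is
  gamma(0) = sigma^2 * (1 + sum_i theta_i^2).
  sum_i theta_i^2 = (0.181)^2 = 0.032761.
  gamma(0) = 4 * (1 + 0.032761) = 4 * 1.032761 = 4.131044, which rounds to 4.1310.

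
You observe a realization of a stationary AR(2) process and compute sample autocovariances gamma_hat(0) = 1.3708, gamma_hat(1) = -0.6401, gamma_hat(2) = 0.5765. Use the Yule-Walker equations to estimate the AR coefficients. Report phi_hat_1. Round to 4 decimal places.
\hat\phi_{1} = -0.3460

The Yule-Walker equations for an AR(p) process read, in matrix form,
  Gamma_p phi = r_p,   with   (Gamma_p)_{ij} = gamma(|i - j|),
                       (r_p)_i = gamma(i),   i,j = 1..p.
Substitute the sample gammas (Toeplitz matrix and right-hand side of size 2):
  Gamma_p = [[1.3708, -0.6401], [-0.6401, 1.3708]]
  r_p     = [-0.6401, 0.5765]
Written out:
  1.3708 phi_1 - 0.6401 phi_2 = -0.6401
  -0.6401 phi_1 + 1.3708 phi_2 = 0.5765
Solve by Cramer's rule:
  det = gamma(0)^2 - gamma(1)^2 = (1.3708)^2 - (-0.6401)^2 = 1.87909264 - 0.40972801 = 1.46936463
  phi_hat_1 = [gamma(1) gamma(0) - gamma(1) gamma(2)] / det = [(-0.6401)(1.3708) - (-0.6401)(0.5765)] / 1.46936463 = -0.50843143 / 1.46936463 = -0.346
  phi_hat_2 = [gamma(0) gamma(2) - gamma(1)^2] / det = [(1.3708)(0.5765) - (-0.6401)^2] / 1.46936463 = 0.38053819 / 1.46936463 = 0.259
So phi_hat = [-0.3460, 0.2590].
Therefore phi_hat_1 = -0.3460.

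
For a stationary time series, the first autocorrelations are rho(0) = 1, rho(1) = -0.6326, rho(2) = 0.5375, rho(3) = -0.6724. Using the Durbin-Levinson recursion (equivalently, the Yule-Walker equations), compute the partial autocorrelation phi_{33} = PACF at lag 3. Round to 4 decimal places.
\phi_{33} = -0.4669

The PACF at lag k is phi_{kk}, the last component of the solution
to the Yule-Walker system G_k phi = r_k where
  (G_k)_{ij} = rho(|i - j|), (r_k)_i = rho(i), i,j = 1..k.
Equivalently, Durbin-Levinson gives phi_{kk} iteratively:
  phi_{11} = rho(1)
  phi_{kk} = [rho(k) - sum_{j=1..k-1} phi_{k-1,j} rho(k-j)]
            / [1 - sum_{j=1..k-1} phi_{k-1,j} rho(j)],
  phi_{k,j} = phi_{k-1,j} - phi_{kk} phi_{k-1,k-j},  j = 1..k-1.
Step k = 1:
  phi_11 = rho(1) = -0.6326.
Step k = 2:
  phi_22 = [rho(2) - phi_11 rho(1)] / [1 - phi_11 rho(1)] = [0.5375 - (-0.6326)(-0.6326)] / [1 - (-0.6326)(-0.6326)]
         = 0.13731724 / 0.59981724 = 0.228932.
  Update: phi_21 = phi_11 - phi_22 phi_11 = -0.6326 - (0.228932)(-0.6326) = -0.487778.
Step k = 3:
  phi_33 = [rho(3) - phi_21 rho(2) - phi_22 rho(1)] / [1 - phi_21 rho(1) - phi_22 rho(2)]
    numerator   = -0.6724 - (-0.487778)(0.5375) - (0.228932)(-0.6326) = -0.26539721
    denominator = 1 - (-0.487778)(-0.6326) - (0.228932)(0.5375) = 0.56838096
  phi_33 = -0.26539721 / 0.56838096 = -0.4669.
Therefore phi_{33} = -0.4669.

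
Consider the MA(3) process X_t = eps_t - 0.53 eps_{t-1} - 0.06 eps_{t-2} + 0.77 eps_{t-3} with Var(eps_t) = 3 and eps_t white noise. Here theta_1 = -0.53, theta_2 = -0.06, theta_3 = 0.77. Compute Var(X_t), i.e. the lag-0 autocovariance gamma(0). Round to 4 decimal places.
\gamma(0) = 5.6322

For an MA(q) process X_t = eps_t + sum_i theta_i eps_{t-i} with
Var(eps_t) = sigma^2, the variance is
  gamma(0) = sigma^2 * (1 + sum_i theta_i^2).
  sum_i theta_i^2 = (-0.53)^2 + (-0.06)^2 + (0.77)^2 = 0.2809 + 0.0036 + 0.5929 = 0.8774.
  gamma(0) = 3 * (1 + 0.8774) = 3 * 1.8774 = 5.6322.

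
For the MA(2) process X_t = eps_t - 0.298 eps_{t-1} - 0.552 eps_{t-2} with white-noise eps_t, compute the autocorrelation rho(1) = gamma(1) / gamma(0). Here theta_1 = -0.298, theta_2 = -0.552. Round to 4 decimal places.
\rho(1) = -0.0958

For an MA(q) process with theta_0 = 1, the autocovariance is
  gamma(k) = sigma^2 * sum_{i=0..q-k} theta_i * theta_{i+k},
and rho(k) = gamma(k) / gamma(0). Sigma^2 cancels.
  numerator   = (1)*(-0.298) + (-0.298)*(-0.552) = -0.133504.
  denominator = (1)^2 + (-0.298)^2 + (-0.552)^2 = 1.393508.
  rho(1) = -0.133504 / 1.393508 = -0.0958.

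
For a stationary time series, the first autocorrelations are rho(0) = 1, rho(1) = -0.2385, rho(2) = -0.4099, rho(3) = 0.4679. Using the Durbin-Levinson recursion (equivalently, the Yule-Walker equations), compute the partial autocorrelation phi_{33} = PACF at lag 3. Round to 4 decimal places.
\phi_{33} = 0.2861

The PACF at lag k is phi_{kk}, the last component of the solution
to the Yule-Walker system G_k phi = r_k where
  (G_k)_{ij} = rho(|i - j|), (r_k)_i = rho(i), i,j = 1..k.
Equivalently, Durbin-Levinson gives phi_{kk} iteratively:
  phi_{11} = rho(1)
  phi_{kk} = [rho(k) - sum_{j=1..k-1} phi_{k-1,j} rho(k-j)]
            / [1 - sum_{j=1..k-1} phi_{k-1,j} rho(j)],
  phi_{k,j} = phi_{k-1,j} - phi_{kk} phi_{k-1,k-j},  j = 1..k-1.
Step k = 1:
  phi_11 = rho(1) = -0.2385.
Step k = 2:
  phi_22 = [rho(2) - phi_11 rho(1)] / [1 - phi_11 rho(1)] = [-0.4099 - (-0.2385)(-0.2385)] / [1 - (-0.2385)(-0.2385)]
         = -0.46678225 / 0.94311775 = -0.494935.
  Update: phi_21 = phi_11 - phi_22 phi_11 = -0.2385 - (-0.494935)(-0.2385) = -0.356542.
Step k = 3:
  phi_33 = [rho(3) - phi_21 rho(2) - phi_22 rho(1)] / [1 - phi_21 rho(1) - phi_22 rho(2)]
    numerator   = 0.4679 - (-0.356542)(-0.4099) - (-0.494935)(-0.2385) = 0.20371134
    denominator = 1 - (-0.356542)(-0.2385) - (-0.494935)(-0.4099) = 0.71209075
  phi_33 = 0.20371134 / 0.71209075 = 0.2861.
Therefore phi_{33} = 0.2861.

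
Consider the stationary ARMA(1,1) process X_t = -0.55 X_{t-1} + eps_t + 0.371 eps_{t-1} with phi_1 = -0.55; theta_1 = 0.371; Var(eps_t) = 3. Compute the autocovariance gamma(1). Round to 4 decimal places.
\gamma(1) = -0.6128

Multiply the model equation by X_{t-k} and take expectations. With theta_0 = psi_0 = 1 and psi_j the MA(infinity) weights, this gives
  gamma(k) - sum_i phi_i gamma(k-i) = c_k,
  c_k = sigma^2 * sum_{j=k..q} theta_j psi_{j-k}   (c_k = 0 for k > q),
using gamma(-m) = gamma(m).
psi-weights needed (psi_j = theta_j + sum_i phi_i psi_{j-i}):
  psi_1 = theta_1 + phi_1 = 0.371 + (-0.55) = -0.179
Right-hand sides:
  c_0 = sigma^2 (1 + theta_1 psi_1) = 3 * (1 + (0.371)(-0.179)) = 3 * 0.933591 = 2.800773
  c_1 = sigma^2 theta_1 = 3 * (0.371) = 1.113
  c_2 = 0
Equations for k = 0 and k = 1 (AR order 1):
  gamma(0) = phi_1 gamma(1) + c_0
  gamma(1) = phi_1 gamma(0) + c_1
Substituting the second into the first: gamma(0) (1 - phi_1^2) = c_0 + phi_1 c_1, so
  gamma(0) = (c_0 + phi_1 c_1) / (1 - phi_1^2) = (2.800773 + (-0.55)(1.113)) / (1 - (-0.55)^2) = 2.188623 / 0.6975 = 3.137811.
  gamma(1) = phi_1 gamma(0) + c_1 = (-0.55)(3.137811) + (1.113) = -0.612796.
Therefore gamma(1) = -0.6128 (to 4 decimal places).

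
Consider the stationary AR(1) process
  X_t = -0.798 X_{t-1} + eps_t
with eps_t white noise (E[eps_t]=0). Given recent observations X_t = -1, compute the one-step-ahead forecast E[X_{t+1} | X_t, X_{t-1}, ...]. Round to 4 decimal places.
E[X_{t+1} \mid \mathcal F_t] = 0.7980

For an AR(p) model X_t = c + sum_i phi_i X_{t-i} + eps_t, the
one-step-ahead conditional mean is
  E[X_{t+1} | X_t, ...] = c + sum_i phi_i X_{t+1-i}.
Substitute known values:
  E[X_{t+1} | ...] = (-0.798) * (-1)
                   = 0.7980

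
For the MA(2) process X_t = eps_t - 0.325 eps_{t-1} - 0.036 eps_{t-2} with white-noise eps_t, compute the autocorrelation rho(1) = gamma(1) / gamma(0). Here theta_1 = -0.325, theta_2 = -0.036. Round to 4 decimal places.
\rho(1) = -0.2830

For an MA(q) process with theta_0 = 1, the autocovariance is
  gamma(k) = sigma^2 * sum_{i=0..q-k} theta_i * theta_{i+k},
and rho(k) = gamma(k) / gamma(0). Sigma^2 cancels.
  numerator   = (1)*(-0.325) + (-0.325)*(-0.036) = -0.3133.
  denominator = (1)^2 + (-0.325)^2 + (-0.036)^2 = 1.106921.
  rho(1) = -0.3133 / 1.106921 = -0.2830.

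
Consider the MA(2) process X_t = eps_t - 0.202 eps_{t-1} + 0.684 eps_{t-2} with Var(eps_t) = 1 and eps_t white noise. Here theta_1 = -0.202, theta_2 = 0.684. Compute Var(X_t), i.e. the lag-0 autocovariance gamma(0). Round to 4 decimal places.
\gamma(0) = 1.5087

For an MA(q) process X_t = eps_t + sum_i theta_i eps_{t-i} with
Var(eps_t) = sigma^2, the variance is
  gamma(0) = sigma^2 * (1 + sum_i theta_i^2).
  sum_i theta_i^2 = (-0.202)^2 + (0.684)^2 = 0.040804 + 0.467856 = 0.50866.
  gamma(0) = 1 * (1 + 0.50866) = 1 * 1.50866 = 1.50866, which rounds to 1.5087.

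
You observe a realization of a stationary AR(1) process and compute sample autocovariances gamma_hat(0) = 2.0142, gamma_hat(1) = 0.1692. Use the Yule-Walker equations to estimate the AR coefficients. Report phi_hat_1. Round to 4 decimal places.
\hat\phi_{1} = 0.0840

The Yule-Walker equations for an AR(p) process read, in matrix form,
  Gamma_p phi = r_p,   with   (Gamma_p)_{ij} = gamma(|i - j|),
                       (r_p)_i = gamma(i),   i,j = 1..p.
Substitute the sample gammas (Toeplitz matrix and right-hand side of size 1):
  Gamma_p = [[2.0142]]
  r_p     = [0.1692]
With p = 1 this is the single equation gamma(0) phi_1 = gamma(1):
  phi_hat_1 = gamma(1) / gamma(0) = 0.1692 / 2.0142 = 0.0840.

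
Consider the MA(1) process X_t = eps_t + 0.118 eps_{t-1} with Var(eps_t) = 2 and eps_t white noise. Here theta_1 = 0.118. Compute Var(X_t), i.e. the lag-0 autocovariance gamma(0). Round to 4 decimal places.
\gamma(0) = 2.0278

For an MA(q) process X_t = eps_t + sum_i theta_i eps_{t-i} with
Var(eps_t) = sigma^2, the variance is
  gamma(0) = sigma^2 * (1 + sum_i theta_i^2).
  sum_i theta_i^2 = (0.118)^2 = 0.013924.
  gamma(0) = 2 * (1 + 0.013924) = 2 * 1.013924 = 2.027848, which rounds to 2.0278.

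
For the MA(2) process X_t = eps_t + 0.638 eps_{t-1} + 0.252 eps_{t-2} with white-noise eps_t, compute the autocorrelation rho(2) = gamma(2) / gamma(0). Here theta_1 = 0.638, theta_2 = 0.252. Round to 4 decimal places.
\rho(2) = 0.1714

For an MA(q) process with theta_0 = 1, the autocovariance is
  gamma(k) = sigma^2 * sum_{i=0..q-k} theta_i * theta_{i+k},
and rho(k) = gamma(k) / gamma(0). Sigma^2 cancels.
  numerator   = (1)*(0.252) = 0.252.
  denominator = (1)^2 + (0.638)^2 + (0.252)^2 = 1.470548.
  rho(2) = 0.252 / 1.470548 = 0.1714.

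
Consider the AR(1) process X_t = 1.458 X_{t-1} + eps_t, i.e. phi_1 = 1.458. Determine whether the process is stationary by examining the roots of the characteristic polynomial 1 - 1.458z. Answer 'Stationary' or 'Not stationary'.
\text{Not stationary}

The AR(p) characteristic polynomial is P(z) = 1 - 1.458z.
Stationarity requires all roots to lie outside the unit circle, i.e. |z| > 1 for every root.
This is linear in z: 1 + (-1.458) z = 0  =>  z = -1/(-1.458) = 0.685871,  |z| = 0.685871.
Moduli of all roots: 0.6859.
All moduli strictly greater than 1? No.
Verdict: Not stationary.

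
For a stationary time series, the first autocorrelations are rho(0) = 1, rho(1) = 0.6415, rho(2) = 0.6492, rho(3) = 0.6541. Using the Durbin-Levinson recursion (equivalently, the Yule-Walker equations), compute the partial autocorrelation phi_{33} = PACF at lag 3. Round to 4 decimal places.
\phi_{33} = 0.2980

The PACF at lag k is phi_{kk}, the last component of the solution
to the Yule-Walker system G_k phi = r_k where
  (G_k)_{ij} = rho(|i - j|), (r_k)_i = rho(i), i,j = 1..k.
Equivalently, Durbin-Levinson gives phi_{kk} iteratively:
  phi_{11} = rho(1)
  phi_{kk} = [rho(k) - sum_{j=1..k-1} phi_{k-1,j} rho(k-j)]
            / [1 - sum_{j=1..k-1} phi_{k-1,j} rho(j)],
  phi_{k,j} = phi_{k-1,j} - phi_{kk} phi_{k-1,k-j},  j = 1..k-1.
Step k = 1:
  phi_11 = rho(1) = 0.6415.
Step k = 2:
  phi_22 = [rho(2) - phi_11 rho(1)] / [1 - phi_11 rho(1)] = [0.6492 - (0.6415)(0.6415)] / [1 - (0.6415)(0.6415)]
         = 0.23767775 / 0.58847775 = 0.403886.
  Update: phi_21 = phi_11 - phi_22 phi_11 = 0.6415 - (0.403886)(0.6415) = 0.382407.
Step k = 3:
  phi_33 = [rho(3) - phi_21 rho(2) - phi_22 rho(1)] / [1 - phi_21 rho(1) - phi_22 rho(2)]
    numerator   = 0.6541 - (0.382407)(0.6492) - (0.403886)(0.6415) = 0.14674849
    denominator = 1 - (0.382407)(0.6415) - (0.403886)(0.6492) = 0.4924831
  phi_33 = 0.14674849 / 0.4924831 = 0.298.
Therefore phi_{33} = 0.2980.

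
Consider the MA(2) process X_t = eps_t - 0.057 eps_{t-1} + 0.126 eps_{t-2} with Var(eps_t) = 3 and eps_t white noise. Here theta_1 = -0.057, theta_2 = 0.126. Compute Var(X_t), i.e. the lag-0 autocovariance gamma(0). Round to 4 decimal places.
\gamma(0) = 3.0574

For an MA(q) process X_t = eps_t + sum_i theta_i eps_{t-i} with
Var(eps_t) = sigma^2, the variance is
  gamma(0) = sigma^2 * (1 + sum_i theta_i^2).
  sum_i theta_i^2 = (-0.057)^2 + (0.126)^2 = 0.003249 + 0.015876 = 0.019125.
  gamma(0) = 3 * (1 + 0.019125) = 3 * 1.019125 = 3.057375, which rounds to 3.0574.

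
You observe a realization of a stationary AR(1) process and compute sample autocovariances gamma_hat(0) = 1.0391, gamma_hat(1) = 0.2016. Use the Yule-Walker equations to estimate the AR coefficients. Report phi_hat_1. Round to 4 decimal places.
\hat\phi_{1} = 0.1940

The Yule-Walker equations for an AR(p) process read, in matrix form,
  Gamma_p phi = r_p,   with   (Gamma_p)_{ij} = gamma(|i - j|),
                       (r_p)_i = gamma(i),   i,j = 1..p.
Substitute the sample gammas (Toeplitz matrix and right-hand side of size 1):
  Gamma_p = [[1.0391]]
  r_p     = [0.2016]
With p = 1 this is the single equation gamma(0) phi_1 = gamma(1):
  phi_hat_1 = gamma(1) / gamma(0) = 0.2016 / 1.0391 = 0.1940.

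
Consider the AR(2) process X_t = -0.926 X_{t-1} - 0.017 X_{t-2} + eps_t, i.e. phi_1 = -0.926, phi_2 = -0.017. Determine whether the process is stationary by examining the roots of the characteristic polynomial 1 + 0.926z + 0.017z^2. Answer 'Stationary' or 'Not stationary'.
\text{Stationary}

The AR(p) characteristic polynomial is P(z) = 1 + 0.926z + 0.017z^2.
Stationarity requires all roots to lie outside the unit circle, i.e. |z| > 1 for every root.
Set 1 + (0.926) z + (0.017) z^2 = 0, i.e. a z^2 + b z + c = 0 with a = 0.017, b = 0.926, c = 1.
Discriminant D = b^2 - 4ac = (0.926)^2 - 4*(0.017)*1 = 0.857476 - (0.068) = 0.789476.
D >= 0, so the roots are real: z = (-b +/- sqrt(D)) / (2a) = (-0.926 +/- 0.888525) / (0.034).
  z_1 = (-0.926 + 0.888525) / (0.034) = -1.1022,   |z_1| = 1.1022.
  z_2 = (-0.926 - 0.888525) / (0.034) = -53.3684,   |z_2| = 53.3684.
Moduli of all roots: 1.1022, 53.3684.
All moduli strictly greater than 1? Yes.
Verdict: Stationary.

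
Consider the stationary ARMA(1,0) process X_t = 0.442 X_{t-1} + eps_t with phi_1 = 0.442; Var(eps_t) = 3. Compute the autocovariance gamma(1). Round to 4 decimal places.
\gamma(1) = 1.6480

Multiply the model equation by X_{t-k} and take expectations. With theta_0 = psi_0 = 1 and psi_j the MA(infinity) weights, this gives
  gamma(k) - sum_i phi_i gamma(k-i) = c_k,
  c_k = sigma^2 * sum_{j=k..q} theta_j psi_{j-k}   (c_k = 0 for k > q),
using gamma(-m) = gamma(m).
Pure AR (q = 0): c_0 = sigma^2 = 3, c_k = 0 for k >= 1.
Equations for k = 0 and k = 1 (AR order 1):
  gamma(0) = phi_1 gamma(1) + c_0
  gamma(1) = phi_1 gamma(0) + c_1
Substituting the second into the first: gamma(0) (1 - phi_1^2) = c_0 + phi_1 c_1, so
  gamma(0) = c_0 / (1 - phi_1^2) = 3 / (1 - (0.442)^2) = 3 / 0.804636 = 3.728394.
  gamma(1) = phi_1 gamma(0) = (0.442)(3.728394) = 1.64795.
Therefore gamma(1) = 1.6480 (to 4 decimal places).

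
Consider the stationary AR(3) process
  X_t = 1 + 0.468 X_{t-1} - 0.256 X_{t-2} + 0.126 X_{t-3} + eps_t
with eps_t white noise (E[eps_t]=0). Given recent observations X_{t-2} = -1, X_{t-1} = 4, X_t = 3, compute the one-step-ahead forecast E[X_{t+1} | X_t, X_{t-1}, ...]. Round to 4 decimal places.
E[X_{t+1} \mid \mathcal F_t] = 1.2540

For an AR(p) model X_t = c + sum_i phi_i X_{t-i} + eps_t, the
one-step-ahead conditional mean is
  E[X_{t+1} | X_t, ...] = c + sum_i phi_i X_{t+1-i}.
Substitute known values:
  E[X_{t+1} | ...] = 1 + (0.468) * (3) + (-0.256) * (4) + (0.126) * (-1)
                   = 1.2540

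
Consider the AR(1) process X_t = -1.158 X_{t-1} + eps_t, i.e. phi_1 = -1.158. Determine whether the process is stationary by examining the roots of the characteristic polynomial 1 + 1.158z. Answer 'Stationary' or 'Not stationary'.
\text{Not stationary}

The AR(p) characteristic polynomial is P(z) = 1 + 1.158z.
Stationarity requires all roots to lie outside the unit circle, i.e. |z| > 1 for every root.
This is linear in z: 1 + (1.158) z = 0  =>  z = -1/(1.158) = -0.863558,  |z| = 0.863558.
Moduli of all roots: 0.8636.
All moduli strictly greater than 1? No.
Verdict: Not stationary.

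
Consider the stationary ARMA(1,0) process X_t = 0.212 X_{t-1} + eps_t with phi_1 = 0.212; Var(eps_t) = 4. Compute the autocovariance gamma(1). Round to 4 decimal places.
\gamma(1) = 0.8879

Multiply the model equation by X_{t-k} and take expectations. With theta_0 = psi_0 = 1 and psi_j the MA(infinity) weights, this gives
  gamma(k) - sum_i phi_i gamma(k-i) = c_k,
  c_k = sigma^2 * sum_{j=k..q} theta_j psi_{j-k}   (c_k = 0 for k > q),
using gamma(-m) = gamma(m).
Pure AR (q = 0): c_0 = sigma^2 = 4, c_k = 0 for k >= 1.
Equations for k = 0 and k = 1 (AR order 1):
  gamma(0) = phi_1 gamma(1) + c_0
  gamma(1) = phi_1 gamma(0) + c_1
Substituting the second into the first: gamma(0) (1 - phi_1^2) = c_0 + phi_1 c_1, so
  gamma(0) = c_0 / (1 - phi_1^2) = 4 / (1 - (0.212)^2) = 4 / 0.955056 = 4.188236.
  gamma(1) = phi_1 gamma(0) = (0.212)(4.188236) = 0.887906.
Therefore gamma(1) = 0.8879 (to 4 decimal places).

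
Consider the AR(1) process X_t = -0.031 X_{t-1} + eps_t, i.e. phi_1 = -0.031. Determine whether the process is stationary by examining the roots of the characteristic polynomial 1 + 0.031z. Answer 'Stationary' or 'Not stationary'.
\text{Stationary}

The AR(p) characteristic polynomial is P(z) = 1 + 0.031z.
Stationarity requires all roots to lie outside the unit circle, i.e. |z| > 1 for every root.
This is linear in z: 1 + (0.031) z = 0  =>  z = -1/(0.031) = -32.258065,  |z| = 32.258065.
Moduli of all roots: 32.2581.
All moduli strictly greater than 1? Yes.
Verdict: Stationary.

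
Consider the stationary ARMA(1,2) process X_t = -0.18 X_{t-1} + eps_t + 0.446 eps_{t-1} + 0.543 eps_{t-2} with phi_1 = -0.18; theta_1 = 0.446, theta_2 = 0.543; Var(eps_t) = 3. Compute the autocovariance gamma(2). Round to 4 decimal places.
\gamma(2) = 1.4389

Multiply the model equation by X_{t-k} and take expectations. With theta_0 = psi_0 = 1 and psi_j the MA(infinity) weights, this gives
  gamma(k) - sum_i phi_i gamma(k-i) = c_k,
  c_k = sigma^2 * sum_{j=k..q} theta_j psi_{j-k}   (c_k = 0 for k > q),
using gamma(-m) = gamma(m).
psi-weights needed (psi_j = theta_j + sum_i phi_i psi_{j-i}):
  psi_1 = theta_1 + phi_1 = 0.446 + (-0.18) = 0.266
  psi_2 = theta_2 + phi_1 psi_1 = 0.543 + (-0.18)(0.266) = 0.49512
Right-hand sides:
  c_0 = sigma^2 (1 + theta_1 psi_1 + theta_2 psi_2) = 3 * (1 + (0.446)(0.266) + (0.543)(0.49512)) = 3 * 1.387486 = 4.162458
  c_1 = sigma^2 (theta_1 + theta_2 psi_1) = 3 * (0.446 + (0.543)(0.266)) = 1.771314
  c_2 = sigma^2 theta_2 = 3 * (0.543) = 1.629
Equations for k = 0 and k = 1 (AR order 1):
  gamma(0) = phi_1 gamma(1) + c_0
  gamma(1) = phi_1 gamma(0) + c_1
Substituting the second into the first: gamma(0) (1 - phi_1^2) = c_0 + phi_1 c_1, so
  gamma(0) = (c_0 + phi_1 c_1) / (1 - phi_1^2) = (4.162458 + (-0.18)(1.771314)) / (1 - (-0.18)^2) = 3.843622 / 0.9676 = 3.972325.
  gamma(1) = phi_1 gamma(0) + c_1 = (-0.18)(3.972325) + (1.771314) = 1.056295.
For k = 2: gamma(2) = phi_1 gamma(1) + c_2
  = (-0.18)(1.056295) + (1.629) = 1.438867.
Therefore gamma(2) = 1.4389 (to 4 decimal places).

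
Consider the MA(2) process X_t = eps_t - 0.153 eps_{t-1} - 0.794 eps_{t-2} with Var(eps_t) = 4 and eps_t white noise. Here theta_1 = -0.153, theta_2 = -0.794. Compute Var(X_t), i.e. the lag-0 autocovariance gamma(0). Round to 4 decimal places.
\gamma(0) = 6.6154

For an MA(q) process X_t = eps_t + sum_i theta_i eps_{t-i} with
Var(eps_t) = sigma^2, the variance is
  gamma(0) = sigma^2 * (1 + sum_i theta_i^2).
  sum_i theta_i^2 = (-0.153)^2 + (-0.794)^2 = 0.023409 + 0.630436 = 0.653845.
  gamma(0) = 4 * (1 + 0.653845) = 4 * 1.653845 = 6.61538, which rounds to 6.6154.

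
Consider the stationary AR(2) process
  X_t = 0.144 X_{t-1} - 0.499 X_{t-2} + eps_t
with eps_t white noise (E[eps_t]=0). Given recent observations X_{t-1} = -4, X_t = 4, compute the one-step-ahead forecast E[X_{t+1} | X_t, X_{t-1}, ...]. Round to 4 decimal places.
E[X_{t+1} \mid \mathcal F_t] = 2.5720

For an AR(p) model X_t = c + sum_i phi_i X_{t-i} + eps_t, the
one-step-ahead conditional mean is
  E[X_{t+1} | X_t, ...] = c + sum_i phi_i X_{t+1-i}.
Substitute known values:
  E[X_{t+1} | ...] = (0.144) * (4) + (-0.499) * (-4)
                   = 2.5720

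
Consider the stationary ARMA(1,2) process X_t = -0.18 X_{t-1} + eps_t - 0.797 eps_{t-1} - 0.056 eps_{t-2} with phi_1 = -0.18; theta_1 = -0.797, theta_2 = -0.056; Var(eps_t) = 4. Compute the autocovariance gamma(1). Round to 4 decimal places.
\gamma(1) = -4.3871

Multiply the model equation by X_{t-k} and take expectations. With theta_0 = psi_0 = 1 and psi_j the MA(infinity) weights, this gives
  gamma(k) - sum_i phi_i gamma(k-i) = c_k,
  c_k = sigma^2 * sum_{j=k..q} theta_j psi_{j-k}   (c_k = 0 for k > q),
using gamma(-m) = gamma(m).
psi-weights needed (psi_j = theta_j + sum_i phi_i psi_{j-i}):
  psi_1 = theta_1 + phi_1 = -0.797 + (-0.18) = -0.977
  psi_2 = theta_2 + phi_1 psi_1 = -0.056 + (-0.18)(-0.977) = 0.11986
Right-hand sides:
  c_0 = sigma^2 (1 + theta_1 psi_1 + theta_2 psi_2) = 4 * (1 + (-0.797)(-0.977) + (-0.056)(0.11986)) = 4 * 1.771957 = 7.087827
  c_1 = sigma^2 (theta_1 + theta_2 psi_1) = 4 * (-0.797 + (-0.056)(-0.977)) = -2.969152
  c_2 = sigma^2 theta_2 = 4 * (-0.056) = -0.224
Equations for k = 0 and k = 1 (AR order 1):
  gamma(0) = phi_1 gamma(1) + c_0
  gamma(1) = phi_1 gamma(0) + c_1
Substituting the second into the first: gamma(0) (1 - phi_1^2) = c_0 + phi_1 c_1, so
  gamma(0) = (c_0 + phi_1 c_1) / (1 - phi_1^2) = (7.087827 + (-0.18)(-2.969152)) / (1 - (-0.18)^2) = 7.622275 / 0.9676 = 7.877506.
  gamma(1) = phi_1 gamma(0) + c_1 = (-0.18)(7.877506) + (-2.969152) = -4.387103.
Therefore gamma(1) = -4.3871 (to 4 decimal places).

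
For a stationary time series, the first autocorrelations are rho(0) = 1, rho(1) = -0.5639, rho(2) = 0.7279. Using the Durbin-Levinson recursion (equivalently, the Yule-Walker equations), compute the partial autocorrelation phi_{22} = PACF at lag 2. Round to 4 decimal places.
\phi_{22} = 0.6010

The PACF at lag k is phi_{kk}, the last component of the solution
to the Yule-Walker system G_k phi = r_k where
  (G_k)_{ij} = rho(|i - j|), (r_k)_i = rho(i), i,j = 1..k.
Equivalently, Durbin-Levinson gives phi_{kk} iteratively:
  phi_{11} = rho(1)
  phi_{kk} = [rho(k) - sum_{j=1..k-1} phi_{k-1,j} rho(k-j)]
            / [1 - sum_{j=1..k-1} phi_{k-1,j} rho(j)],
  phi_{k,j} = phi_{k-1,j} - phi_{kk} phi_{k-1,k-j},  j = 1..k-1.
Step k = 1:
  phi_11 = rho(1) = -0.5639.
Step k = 2:
  phi_22 = [rho(2) - phi_11 rho(1)] / [1 - phi_11 rho(1)] = [0.7279 - (-0.5639)(-0.5639)] / [1 - (-0.5639)(-0.5639)]
         = 0.40991679 / 0.68201679 = 0.601.
Therefore phi_{22} = 0.6010.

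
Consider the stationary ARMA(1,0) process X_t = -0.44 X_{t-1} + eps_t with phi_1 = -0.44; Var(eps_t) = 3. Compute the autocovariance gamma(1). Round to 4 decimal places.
\gamma(1) = -1.6369

Multiply the model equation by X_{t-k} and take expectations. With theta_0 = psi_0 = 1 and psi_j the MA(infinity) weights, this gives
  gamma(k) - sum_i phi_i gamma(k-i) = c_k,
  c_k = sigma^2 * sum_{j=k..q} theta_j psi_{j-k}   (c_k = 0 for k > q),
using gamma(-m) = gamma(m).
Pure AR (q = 0): c_0 = sigma^2 = 3, c_k = 0 for k >= 1.
Equations for k = 0 and k = 1 (AR order 1):
  gamma(0) = phi_1 gamma(1) + c_0
  gamma(1) = phi_1 gamma(0) + c_1
Substituting the second into the first: gamma(0) (1 - phi_1^2) = c_0 + phi_1 c_1, so
  gamma(0) = c_0 / (1 - phi_1^2) = 3 / (1 - (-0.44)^2) = 3 / 0.8064 = 3.720238.
  gamma(1) = phi_1 gamma(0) = (-0.44)(3.720238) = -1.636905.
Therefore gamma(1) = -1.6369 (to 4 decimal places).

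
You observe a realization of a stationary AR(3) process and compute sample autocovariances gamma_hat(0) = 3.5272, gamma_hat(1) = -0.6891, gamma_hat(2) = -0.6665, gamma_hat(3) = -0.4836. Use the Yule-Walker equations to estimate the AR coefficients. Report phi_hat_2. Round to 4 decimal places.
\hat\phi_{2} = -0.2970

The Yule-Walker equations for an AR(p) process read, in matrix form,
  Gamma_p phi = r_p,   with   (Gamma_p)_{ij} = gamma(|i - j|),
                       (r_p)_i = gamma(i),   i,j = 1..p.
Substitute the sample gammas (Toeplitz matrix and right-hand side of size 3):
  Gamma_p = [[3.5272, -0.6891, -0.6665], [-0.6891, 3.5272, -0.6891], [-0.6665, -0.6891, 3.5272]]
  r_p     = [-0.6891, -0.6665, -0.4836]
Written out (R1..R3):
  (R1) 3.5272 phi_1 - 0.6891 phi_2 - 0.6665 phi_3 = -0.6891
  (R2) -0.6891 phi_1 + 3.5272 phi_2 - 0.6891 phi_3 = -0.6665
  (R3) -0.6665 phi_1 - 0.6891 phi_2 + 3.5272 phi_3 = -0.4836
Gaussian elimination:
  R2 <- R2 - (-0.6891/3.5272) R1 = R2 - (-0.195367) R1:  3.392572 phi_2 - 0.819312 phi_3 = -0.801128
  R3 <- R3 - (-0.6665/3.5272) R1 = R3 - (-0.18896) R1:  -0.819312 phi_2 + 3.401258 phi_3 = -0.613812
  R3 <- R3 - (-0.819312/3.392572) R2 = R3 - (-0.241502) R2:  3.203393 phi_3 = -0.807286
Back-substitution:
  phi_hat_3 = -0.807286 / 3.203393 = -0.25201
  phi_hat_2 = (-0.801128 - (-0.819312)(-0.25201)) / 3.392572 = -0.297002
  phi_hat_1 = (-0.6891 - (-0.6891)(-0.297002) - (-0.6665)(-0.25201)) / 3.5272 = -0.301012
So phi_hat = [-0.3010, -0.2970, -0.2520].
Therefore phi_hat_2 = -0.2970.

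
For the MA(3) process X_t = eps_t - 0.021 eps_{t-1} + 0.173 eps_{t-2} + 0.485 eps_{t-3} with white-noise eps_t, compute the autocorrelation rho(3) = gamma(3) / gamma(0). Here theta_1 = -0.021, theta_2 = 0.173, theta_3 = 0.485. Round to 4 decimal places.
\rho(3) = 0.3832

For an MA(q) process with theta_0 = 1, the autocovariance is
  gamma(k) = sigma^2 * sum_{i=0..q-k} theta_i * theta_{i+k},
and rho(k) = gamma(k) / gamma(0). Sigma^2 cancels.
  numerator   = (1)*(0.485) = 0.485.
  denominator = (1)^2 + (-0.021)^2 + (0.173)^2 + (0.485)^2 = 1.265595.
  rho(3) = 0.485 / 1.265595 = 0.3832.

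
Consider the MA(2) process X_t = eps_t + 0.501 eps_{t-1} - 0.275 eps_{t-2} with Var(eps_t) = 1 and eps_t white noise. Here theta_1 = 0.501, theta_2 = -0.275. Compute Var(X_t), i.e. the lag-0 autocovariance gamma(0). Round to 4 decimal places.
\gamma(0) = 1.3266

For an MA(q) process X_t = eps_t + sum_i theta_i eps_{t-i} with
Var(eps_t) = sigma^2, the variance is
  gamma(0) = sigma^2 * (1 + sum_i theta_i^2).
  sum_i theta_i^2 = (0.501)^2 + (-0.275)^2 = 0.251001 + 0.075625 = 0.326626.
  gamma(0) = 1 * (1 + 0.326626) = 1 * 1.326626 = 1.326626, which rounds to 1.3266.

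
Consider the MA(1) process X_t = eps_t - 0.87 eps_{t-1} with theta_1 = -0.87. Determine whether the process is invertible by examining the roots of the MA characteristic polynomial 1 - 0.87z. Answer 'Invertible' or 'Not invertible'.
\text{Invertible}

The MA(q) characteristic polynomial is P(z) = 1 - 0.87z.
Invertibility requires all roots to lie outside the unit circle, i.e. |z| > 1 for every root.
This is linear in z: 1 + (-0.87) z = 0  =>  z = -1/(-0.87) = 1.149425,  |z| = 1.149425.
Moduli of all roots: 1.1494.
All moduli strictly greater than 1? Yes.
Verdict: Invertible.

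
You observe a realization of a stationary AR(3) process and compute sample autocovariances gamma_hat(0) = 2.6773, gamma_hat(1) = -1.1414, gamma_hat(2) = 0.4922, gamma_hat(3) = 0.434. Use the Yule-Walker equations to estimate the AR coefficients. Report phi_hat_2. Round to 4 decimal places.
\hat\phi_{2} = 0.1280

The Yule-Walker equations for an AR(p) process read, in matrix form,
  Gamma_p phi = r_p,   with   (Gamma_p)_{ij} = gamma(|i - j|),
                       (r_p)_i = gamma(i),   i,j = 1..p.
Substitute the sample gammas (Toeplitz matrix and right-hand side of size 3):
  Gamma_p = [[2.6773, -1.1414, 0.4922], [-1.1414, 2.6773, -1.1414], [0.4922, -1.1414, 2.6773]]
  r_p     = [-1.1414, 0.4922, 0.434]
Written out (R1..R3):
  (R1) 2.6773 phi_1 - 1.1414 phi_2 + 0.4922 phi_3 = -1.1414
  (R2) -1.1414 phi_1 + 2.6773 phi_2 - 1.1414 phi_3 = 0.4922
  (R3) 0.4922 phi_1 - 1.1414 phi_2 + 2.6773 phi_3 = 0.434
Gaussian elimination:
  R2 <- R2 - (-1.1414/2.6773) R1 = R2 - (-0.426325) R1:  2.190693 phi_2 - 0.931563 phi_3 = 0.005593
  R3 <- R3 - (0.4922/2.6773) R1 = R3 - (0.183842) R1:  -0.931563 phi_2 + 2.586813 phi_3 = 0.643837
  R3 <- R3 - (-0.931563/2.190693) R2 = R3 - (-0.425237) R2:  2.190678 phi_3 = 0.646215
Back-substitution:
  phi_hat_3 = 0.646215 / 2.190678 = 0.294984
  phi_hat_2 = (0.005593 - (-0.931563)(0.294984)) / 2.190693 = 0.127991
  phi_hat_1 = (-1.1414 - (-1.1414)(0.127991) - (0.4922)(0.294984)) / 2.6773 = -0.42599
So phi_hat = [-0.4260, 0.1280, 0.2950].
Therefore phi_hat_2 = 0.1280.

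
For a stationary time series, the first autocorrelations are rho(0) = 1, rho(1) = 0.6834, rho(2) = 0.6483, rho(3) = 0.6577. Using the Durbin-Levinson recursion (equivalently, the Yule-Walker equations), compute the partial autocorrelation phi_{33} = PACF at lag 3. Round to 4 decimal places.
\phi_{33} = 0.2820

The PACF at lag k is phi_{kk}, the last component of the solution
to the Yule-Walker system G_k phi = r_k where
  (G_k)_{ij} = rho(|i - j|), (r_k)_i = rho(i), i,j = 1..k.
Equivalently, Durbin-Levinson gives phi_{kk} iteratively:
  phi_{11} = rho(1)
  phi_{kk} = [rho(k) - sum_{j=1..k-1} phi_{k-1,j} rho(k-j)]
            / [1 - sum_{j=1..k-1} phi_{k-1,j} rho(j)],
  phi_{k,j} = phi_{k-1,j} - phi_{kk} phi_{k-1,k-j},  j = 1..k-1.
Step k = 1:
  phi_11 = rho(1) = 0.6834.
Step k = 2:
  phi_22 = [rho(2) - phi_11 rho(1)] / [1 - phi_11 rho(1)] = [0.6483 - (0.6834)(0.6834)] / [1 - (0.6834)(0.6834)]
         = 0.18126444 / 0.53296444 = 0.340106.
  Update: phi_21 = phi_11 - phi_22 phi_11 = 0.6834 - (0.340106)(0.6834) = 0.450972.
Step k = 3:
  phi_33 = [rho(3) - phi_21 rho(2) - phi_22 rho(1)] / [1 - phi_21 rho(1) - phi_22 rho(2)]
    numerator   = 0.6577 - (0.450972)(0.6483) - (0.340106)(0.6834) = 0.13290668
    denominator = 1 - (0.450972)(0.6834) - (0.340106)(0.6483) = 0.4713153
  phi_33 = 0.13290668 / 0.4713153 = 0.282.
Therefore phi_{33} = 0.2820.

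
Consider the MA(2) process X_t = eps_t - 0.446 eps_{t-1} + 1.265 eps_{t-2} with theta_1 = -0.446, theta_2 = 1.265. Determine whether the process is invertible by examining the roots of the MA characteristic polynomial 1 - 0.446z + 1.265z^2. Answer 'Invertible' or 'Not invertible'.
\text{Not invertible}

The MA(q) characteristic polynomial is P(z) = 1 - 0.446z + 1.265z^2.
Invertibility requires all roots to lie outside the unit circle, i.e. |z| > 1 for every root.
Set 1 + (-0.446) z + (1.265) z^2 = 0, i.e. a z^2 + b z + c = 0 with a = 1.265, b = -0.446, c = 1.
Discriminant D = b^2 - 4ac = (-0.446)^2 - 4*(1.265)*1 = 0.198916 - (5.06) = -4.861084.
D < 0, so the roots are the complex-conjugate pair z = (-b +/- i sqrt(-D)) / (2a) = 0.1763 +/- 0.8715i.
For a conjugate pair |z|^2 = z * conj(z) = (product of roots) = c/a = 1/(1.265) = 0.790514, so |z| = sqrt(0.790514) = 0.8891 for both roots.
Moduli of all roots: 0.8891, 0.8891.
All moduli strictly greater than 1? No.
Verdict: Not invertible.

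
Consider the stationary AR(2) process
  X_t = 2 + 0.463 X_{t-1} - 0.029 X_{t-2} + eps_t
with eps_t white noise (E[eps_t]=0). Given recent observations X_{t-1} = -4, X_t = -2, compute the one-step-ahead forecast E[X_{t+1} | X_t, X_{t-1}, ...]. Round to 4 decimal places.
E[X_{t+1} \mid \mathcal F_t] = 1.1900

For an AR(p) model X_t = c + sum_i phi_i X_{t-i} + eps_t, the
one-step-ahead conditional mean is
  E[X_{t+1} | X_t, ...] = c + sum_i phi_i X_{t+1-i}.
Substitute known values:
  E[X_{t+1} | ...] = 2 + (0.463) * (-2) + (-0.029) * (-4)
                   = 1.1900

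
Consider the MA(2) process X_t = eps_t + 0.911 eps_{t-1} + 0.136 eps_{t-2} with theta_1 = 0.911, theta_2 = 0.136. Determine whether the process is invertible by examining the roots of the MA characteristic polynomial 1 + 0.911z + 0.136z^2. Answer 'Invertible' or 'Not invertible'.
\text{Invertible}

The MA(q) characteristic polynomial is P(z) = 1 + 0.911z + 0.136z^2.
Invertibility requires all roots to lie outside the unit circle, i.e. |z| > 1 for every root.
Set 1 + (0.911) z + (0.136) z^2 = 0, i.e. a z^2 + b z + c = 0 with a = 0.136, b = 0.911, c = 1.
Discriminant D = b^2 - 4ac = (0.911)^2 - 4*(0.136)*1 = 0.829921 - (0.544) = 0.285921.
D >= 0, so the roots are real: z = (-b +/- sqrt(D)) / (2a) = (-0.911 +/- 0.534716) / (0.272).
  z_1 = (-0.911 + 0.534716) / (0.272) = -1.3834,   |z_1| = 1.3834.
  z_2 = (-0.911 - 0.534716) / (0.272) = -5.3151,   |z_2| = 5.3151.
Moduli of all roots: 1.3834, 5.3151.
All moduli strictly greater than 1? Yes.
Verdict: Invertible.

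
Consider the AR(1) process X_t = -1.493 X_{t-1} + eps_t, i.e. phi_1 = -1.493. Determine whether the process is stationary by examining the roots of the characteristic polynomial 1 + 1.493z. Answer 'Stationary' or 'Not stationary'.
\text{Not stationary}

The AR(p) characteristic polynomial is P(z) = 1 + 1.493z.
Stationarity requires all roots to lie outside the unit circle, i.e. |z| > 1 for every root.
This is linear in z: 1 + (1.493) z = 0  =>  z = -1/(1.493) = -0.669792,  |z| = 0.669792.
Moduli of all roots: 0.6698.
All moduli strictly greater than 1? No.
Verdict: Not stationary.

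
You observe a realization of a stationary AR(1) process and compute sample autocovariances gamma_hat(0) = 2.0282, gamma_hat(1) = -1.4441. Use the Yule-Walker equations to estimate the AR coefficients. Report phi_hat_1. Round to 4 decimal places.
\hat\phi_{1} = -0.7120

The Yule-Walker equations for an AR(p) process read, in matrix form,
  Gamma_p phi = r_p,   with   (Gamma_p)_{ij} = gamma(|i - j|),
                       (r_p)_i = gamma(i),   i,j = 1..p.
Substitute the sample gammas (Toeplitz matrix and right-hand side of size 1):
  Gamma_p = [[2.0282]]
  r_p     = [-1.4441]
With p = 1 this is the single equation gamma(0) phi_1 = gamma(1):
  phi_hat_1 = gamma(1) / gamma(0) = -1.4441 / 2.0282 = -0.7120.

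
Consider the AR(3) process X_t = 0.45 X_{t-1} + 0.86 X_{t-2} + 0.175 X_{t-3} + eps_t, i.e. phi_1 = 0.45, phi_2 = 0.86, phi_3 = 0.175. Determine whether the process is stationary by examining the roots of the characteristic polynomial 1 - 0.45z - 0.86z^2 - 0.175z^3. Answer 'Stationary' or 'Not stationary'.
\text{Not stationary}

The AR(p) characteristic polynomial is P(z) = 1 - 0.45z - 0.86z^2 - 0.175z^3.
Stationarity requires all roots to lie outside the unit circle, i.e. |z| > 1 for every root.
Degree 3: look for a simple real root z0 first, then factor out (1 - z/z0) and solve the remaining quadratic.
Testing z0 = 0.8: P(0.8) = 1 + (-0.45)(0.8) + (-0.86)(0.8)^2 + (-0.175)(0.8)^3
  = 1 + (-0.36) + (-0.5504) + (-0.0896) = 0.  So z_0 = 0.8 is a root, |z_0| = 0.8.
Divide out the factor (1 - 1.25 z) = (1 - z/z0) (since 1/z0 = 1.25):
  P(z) = (1 - 1.25 z)(1 + (0.8) z + (0.14) z^2)
  [check: z-coef 0.8 - (1.25) = -0.45; z^2-coef 0.14 - (1.25)(0.8) = -0.86; z^3-coef -(1.25)(0.14) = -0.175.]
Remaining roots from the quadratic factor 1 + (0.8) z + (0.14) z^2:
  Set 1 + (0.8) z + (0.14) z^2 = 0, i.e. a z^2 + b z + c = 0 with a = 0.14, b = 0.8, c = 1.
  Discriminant D = b^2 - 4ac = (0.8)^2 - 4*(0.14)*1 = 0.64 - (0.56) = 0.08.
  D >= 0, so the roots are real: z = (-b +/- sqrt(D)) / (2a) = (-0.8 +/- 0.282843) / (0.28).
    z_1 = (-0.8 + 0.282843) / (0.28) = -1.847,   |z_1| = 1.847.
    z_2 = (-0.8 - 0.282843) / (0.28) = -3.8673,   |z_2| = 3.8673.
Moduli of all roots: 0.8000, 1.8470, 3.8673.
All moduli strictly greater than 1? No.
Verdict: Not stationary.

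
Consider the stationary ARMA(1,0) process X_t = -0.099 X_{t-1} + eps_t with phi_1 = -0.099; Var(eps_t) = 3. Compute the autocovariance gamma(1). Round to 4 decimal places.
\gamma(1) = -0.2999

Multiply the model equation by X_{t-k} and take expectations. With theta_0 = psi_0 = 1 and psi_j the MA(infinity) weights, this gives
  gamma(k) - sum_i phi_i gamma(k-i) = c_k,
  c_k = sigma^2 * sum_{j=k..q} theta_j psi_{j-k}   (c_k = 0 for k > q),
using gamma(-m) = gamma(m).
Pure AR (q = 0): c_0 = sigma^2 = 3, c_k = 0 for k >= 1.
Equations for k = 0 and k = 1 (AR order 1):
  gamma(0) = phi_1 gamma(1) + c_0
  gamma(1) = phi_1 gamma(0) + c_1
Substituting the second into the first: gamma(0) (1 - phi_1^2) = c_0 + phi_1 c_1, so
  gamma(0) = c_0 / (1 - phi_1^2) = 3 / (1 - (-0.099)^2) = 3 / 0.990199 = 3.029694.
  gamma(1) = phi_1 gamma(0) = (-0.099)(3.029694) = -0.29994.
Therefore gamma(1) = -0.2999 (to 4 decimal places).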